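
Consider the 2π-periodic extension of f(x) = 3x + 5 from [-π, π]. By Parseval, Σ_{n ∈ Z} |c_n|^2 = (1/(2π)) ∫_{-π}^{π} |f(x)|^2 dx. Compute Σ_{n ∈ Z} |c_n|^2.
Σ |c_n|^2 = 3π^2 + 25

Expand and integrate term by term over [-π, π]:
  ∫ (3x)^2 dx = 9·(2π^3/3); ∫ 2·3·(5)·x dx = 0 (odd integrand); ∫ 5^2 dx = 25·2π.
So (1/(2π)) ∫_{-π}^{π} (3x + 5)^2 dx = 9π^2/3 + 25 = 3π^2 + 25.
Parseval ⇒ Σ |c_n|^2 = 3π^2 + 25.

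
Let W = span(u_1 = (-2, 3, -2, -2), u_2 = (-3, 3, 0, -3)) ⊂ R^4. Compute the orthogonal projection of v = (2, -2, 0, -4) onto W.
proj_W(v) = (-1/7, -2/7, 6/7, -1/7)

Set up U = [u_1 | ... | u_2] ∈ R^(4×2). The projector onto W = col(U) is P = U (U^T U)^(-1) U^T.
Compute U^T U =
  [21, 21]
  [21, 27],
and U^T v = (-2, 0).
Solve U^T U · c = U^T v for the coefficients: c = (-3/7, 1/3). The projection is proj_W(v) = U c.
Check: (v - proj_W(v)) · u_1 = 0  (should be 0).
Check: (v - proj_W(v)) · u_2 = 0  (should be 0).
Result: proj_W(v) = (-1/7, -2/7, 6/7, -1/7).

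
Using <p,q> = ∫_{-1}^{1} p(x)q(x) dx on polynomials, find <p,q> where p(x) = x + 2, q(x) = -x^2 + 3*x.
<p,q> = 2/3

Expand the product: p(x)·q(x) = -x^3 + x^2 + 6*x.
∫_{-1}^{1} of each monomial x^k gives [2/(k+1) if k even, 0 if k odd]. Integrating term-by-term (or equivalently evaluating the antiderivative F(x) = -x^4/4 + x^3/3 + 3*x^2 at the endpoints):
  F(1) − F(−1) = 37/12 − (29/12) = 2/3.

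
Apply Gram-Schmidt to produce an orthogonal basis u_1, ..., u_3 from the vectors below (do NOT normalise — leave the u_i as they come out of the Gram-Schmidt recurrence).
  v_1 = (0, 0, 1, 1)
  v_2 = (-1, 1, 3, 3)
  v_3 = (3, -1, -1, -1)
Orthogonal basis:
  u_1 = (0, 0, 1, 1)
  u_2 = (-1, 1, 0, 0)
  u_3 = (1, 1, 0, 0)

Apply the Gram-Schmidt recurrence
  u_1 = v_1
  u_i = v_i − Σ_{j<i} ((v_i · u_j) / (u_j · u_j)) · u_j.

Step by step this gives:
  u_1 = (0, 0, 1, 1)
  u_2 = (-1, 1, 0, 0)
  u_3 = (1, 1, 0, 0)

Orthogonality check:
  u_2 · u_1 = 0 (should be 0)
  u_3 · u_1 = 0 (should be 0)
  u_3 · u_2 = 0 (should be 0)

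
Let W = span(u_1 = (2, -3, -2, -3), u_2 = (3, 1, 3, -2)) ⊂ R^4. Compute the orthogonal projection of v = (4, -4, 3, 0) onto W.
proj_W(v) = (1742/589, -413/589, 658/589, -1613/589)

Set up U = [u_1 | ... | u_2] ∈ R^(4×2). The projector onto W = col(U) is P = U (U^T U)^(-1) U^T.
Compute U^T U =
  [26, 3]
  [3, 23],
and U^T v = (14, 17).
Solve U^T U · c = U^T v for the coefficients: c = (271/589, 400/589). The projection is proj_W(v) = U c.
Check: (v - proj_W(v)) · u_1 = 0  (should be 0).
Check: (v - proj_W(v)) · u_2 = 0  (should be 0).
Result: proj_W(v) = (1742/589, -413/589, 658/589, -1613/589).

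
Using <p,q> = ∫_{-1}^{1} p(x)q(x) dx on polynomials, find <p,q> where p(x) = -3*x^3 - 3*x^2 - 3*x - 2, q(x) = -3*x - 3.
<p,q> = 138/5

Expand the product: p(x)·q(x) = 9*x^4 + 18*x^3 + 18*x^2 + 15*x + 6.
∫_{-1}^{1} of each monomial x^k gives [2/(k+1) if k even, 0 if k odd]. Integrating term-by-term (or equivalently evaluating the antiderivative F(x) = 9*x^5/5 + 9*x^4/2 + 6*x^3 + 15*x^2/2 + 6*x at the endpoints):
  F(1) − F(−1) = 129/5 − (-9/5) = 138/5.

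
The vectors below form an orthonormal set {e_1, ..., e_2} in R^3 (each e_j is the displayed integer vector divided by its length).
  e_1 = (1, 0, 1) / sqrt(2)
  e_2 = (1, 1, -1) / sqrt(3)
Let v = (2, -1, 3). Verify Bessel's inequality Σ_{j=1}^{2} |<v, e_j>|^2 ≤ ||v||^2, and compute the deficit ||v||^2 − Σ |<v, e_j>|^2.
Σ |<v, e_j>|^2 = 83/6; ||v||^2 = 14; deficit = 1/6

Write each e_j = u_j / sqrt(<u_j, u_j>) where u_j is the displayed integer vector. Then <v, e_j> = <v, u_j> / sqrt(<u_j, u_j>), so |<v, e_j>|^2 = <v, u_j>^2 / <u_j, u_j>.
Coefficients: <v, e_1> = 5/sqrt(2), <v, e_2> = -2/sqrt(3).
Square and sum: Σ |<v, e_j>|^2 = 83/6.
Compute ||v||^2 = v·v = 14.
Deficit = 14 − 83/6 = 1/6 ≥ 0, confirming Bessel's inequality. (The deficit equals ||v − Σ <v,e_j> e_j||^2, the squared distance from v to span{e_j}.)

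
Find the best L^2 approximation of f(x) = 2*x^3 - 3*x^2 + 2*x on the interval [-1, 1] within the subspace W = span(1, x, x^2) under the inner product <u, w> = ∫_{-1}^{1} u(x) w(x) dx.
g(x) = -3*x^2 + 16*x/5

The best approximation g ∈ W is the orthogonal projection of f onto W. Writing g = a_0 + a_1 x + a_2 x^2, the coefficients solve the normal equations G · a = b where
  G_{ij} = <φ_i, φ_j> and b_i = <f, φ_i>, with φ_0 = 1, φ_1 = x, φ_2 = x^2.
G =
  [2, 0, 2/3]
  [0, 2/3, 0]
  [2/3, 0, 2/5],
b = (-2, 32/15, -6/5).
Solving gives a_0 = 0, a_1 = 16/5, a_2 = -3, so
  g(x) = -3*x^2 + 16*x/5.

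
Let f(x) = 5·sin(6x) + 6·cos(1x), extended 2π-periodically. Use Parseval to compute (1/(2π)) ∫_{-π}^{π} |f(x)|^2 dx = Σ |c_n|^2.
Σ |c_n|^2 = 61/2

Expand |f|^2 and use orthogonality of {sin(nx), cos(mx)} on [-π, π]:
  ∫_{-π}^{π} sin(nx)^2 dx = π, ∫ cos(mx)^2 dx = π, and cross terms integrate to 0.
So ∫_{-π}^{π} f(x)^2 dx = 5^2 · π + 6^2 · π = (25 + 36)π.
Divide by 2π: (25 + 36)/2 = 61/2.
By Parseval, this equals Σ |c_n|^2.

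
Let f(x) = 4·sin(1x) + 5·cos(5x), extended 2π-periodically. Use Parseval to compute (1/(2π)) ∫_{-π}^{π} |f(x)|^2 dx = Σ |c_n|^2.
Σ |c_n|^2 = 41/2

Expand |f|^2 and use orthogonality of {sin(nx), cos(mx)} on [-π, π]:
  ∫_{-π}^{π} sin(nx)^2 dx = π, ∫ cos(mx)^2 dx = π, and cross terms integrate to 0.
So ∫_{-π}^{π} f(x)^2 dx = 4^2 · π + 5^2 · π = (16 + 25)π.
Divide by 2π: (16 + 25)/2 = 41/2.
By Parseval, this equals Σ |c_n|^2.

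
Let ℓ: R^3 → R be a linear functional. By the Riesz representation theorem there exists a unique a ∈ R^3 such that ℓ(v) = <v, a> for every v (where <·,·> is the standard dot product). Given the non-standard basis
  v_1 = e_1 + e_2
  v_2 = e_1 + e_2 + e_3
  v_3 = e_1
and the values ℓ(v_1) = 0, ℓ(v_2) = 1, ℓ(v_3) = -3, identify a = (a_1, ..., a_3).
a = (-3, 3, 1)

Write a = (a_1, ..., a_3) in the standard basis. For each basis vector v_i, ℓ(v_i) = <v_i, a> is a linear equation in the a_j's. Collect the n equations into a matrix system V a = ℓ, where row i of V is v_i (expressed in the standard basis). Since V is invertible (lower-triangular with 1s on the diagonal, up to permutation), solve by back-substitution:
  V =
[[1, 1, 0],
 [1, 1, 1],
 [1, 0, 0]]
  V a = (0, 1, -3)
Solving gives a = (-3, 3, 1).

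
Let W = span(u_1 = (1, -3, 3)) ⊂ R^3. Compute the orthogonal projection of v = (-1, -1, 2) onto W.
proj_W(v) = (8/19, -24/19, 24/19)

Set up U = [u_1 | ... | u_1] ∈ R^(3×1). The projector onto W = col(U) is P = U (U^T U)^(-1) U^T.
Compute U^T U =
  [19],
and U^T v = (8).
Solve U^T U · c = U^T v for the coefficients: c = (8/19). The projection is proj_W(v) = U c.
Check: (v - proj_W(v)) · u_1 = 0  (should be 0).
Result: proj_W(v) = (8/19, -24/19, 24/19).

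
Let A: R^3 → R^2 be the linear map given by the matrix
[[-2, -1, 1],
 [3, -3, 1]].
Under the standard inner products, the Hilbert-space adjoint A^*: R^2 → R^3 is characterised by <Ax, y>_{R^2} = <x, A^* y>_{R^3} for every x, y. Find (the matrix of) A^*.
A^* = A^T =
[[-2, 3],
 [-1, -3],
 [1, 1]]

For real matrices with standard dot products, the defining identity <Ax, y> = <x, A^* y> gives (Ax)^T y = x^T (A^*) y, i.e. x^T A^T y = x^T (A^*) y. Since this holds for all x, y, we must have A^* = A^T. Therefore
A^* =
[[-2, 3],
 [-1, -3],
 [1, 1]].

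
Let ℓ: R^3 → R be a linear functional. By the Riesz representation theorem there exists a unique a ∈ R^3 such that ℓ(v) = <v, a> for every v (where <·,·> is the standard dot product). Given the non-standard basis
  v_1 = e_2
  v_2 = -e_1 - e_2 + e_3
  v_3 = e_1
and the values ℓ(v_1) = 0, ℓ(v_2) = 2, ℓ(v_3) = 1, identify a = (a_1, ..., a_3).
a = (1, 0, 3)

Write a = (a_1, ..., a_3) in the standard basis. For each basis vector v_i, ℓ(v_i) = <v_i, a> is a linear equation in the a_j's. Collect the n equations into a matrix system V a = ℓ, where row i of V is v_i (expressed in the standard basis). Since V is invertible (lower-triangular with 1s on the diagonal, up to permutation), solve by back-substitution:
  V =
[[0, 1, 0],
 [-1, -1, 1],
 [1, 0, 0]]
  V a = (0, 2, 1)
Solving gives a = (1, 0, 3).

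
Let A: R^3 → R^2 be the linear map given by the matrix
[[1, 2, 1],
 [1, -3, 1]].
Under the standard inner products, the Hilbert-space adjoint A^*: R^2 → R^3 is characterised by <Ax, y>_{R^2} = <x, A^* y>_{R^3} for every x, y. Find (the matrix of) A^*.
A^* = A^T =
[[1, 1],
 [2, -3],
 [1, 1]]

For real matrices with standard dot products, the defining identity <Ax, y> = <x, A^* y> gives (Ax)^T y = x^T (A^*) y, i.e. x^T A^T y = x^T (A^*) y. Since this holds for all x, y, we must have A^* = A^T. Therefore
A^* =
[[1, 1],
 [2, -3],
 [1, 1]].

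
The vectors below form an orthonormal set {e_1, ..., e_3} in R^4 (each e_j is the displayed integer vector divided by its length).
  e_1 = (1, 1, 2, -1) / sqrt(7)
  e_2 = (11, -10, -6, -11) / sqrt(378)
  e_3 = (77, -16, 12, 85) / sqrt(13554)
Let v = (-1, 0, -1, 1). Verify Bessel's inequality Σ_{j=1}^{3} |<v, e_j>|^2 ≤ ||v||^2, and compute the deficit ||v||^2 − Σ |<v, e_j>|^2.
Σ |<v, e_j>|^2 = 744/251; ||v||^2 = 3; deficit = 9/251

Write each e_j = u_j / sqrt(<u_j, u_j>) where u_j is the displayed integer vector. Then <v, e_j> = <v, u_j> / sqrt(<u_j, u_j>), so |<v, e_j>|^2 = <v, u_j>^2 / <u_j, u_j>.
Coefficients: <v, e_1> = -4/sqrt(7), <v, e_2> = -16/sqrt(378), <v, e_3> = -4/sqrt(13554).
Square and sum: Σ |<v, e_j>|^2 = 744/251.
Compute ||v||^2 = v·v = 3.
Deficit = 3 − 744/251 = 9/251 ≥ 0, confirming Bessel's inequality. (The deficit equals ||v − Σ <v,e_j> e_j||^2, the squared distance from v to span{e_j}.)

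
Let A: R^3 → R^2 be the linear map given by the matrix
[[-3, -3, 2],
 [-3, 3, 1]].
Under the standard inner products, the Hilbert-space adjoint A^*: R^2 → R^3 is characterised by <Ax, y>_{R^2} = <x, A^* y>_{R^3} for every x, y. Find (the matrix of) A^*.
A^* = A^T =
[[-3, -3],
 [-3, 3],
 [2, 1]]

For real matrices with standard dot products, the defining identity <Ax, y> = <x, A^* y> gives (Ax)^T y = x^T (A^*) y, i.e. x^T A^T y = x^T (A^*) y. Since this holds for all x, y, we must have A^* = A^T. Therefore
A^* =
[[-3, -3],
 [-3, 3],
 [2, 1]].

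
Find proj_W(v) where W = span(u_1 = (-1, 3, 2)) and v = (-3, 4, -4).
proj_W(v) = (-1/2, 3/2, 1)

Set up U = [u_1 | ... | u_1] ∈ R^(3×1). The projector onto W = col(U) is P = U (U^T U)^(-1) U^T.
Compute U^T U =
  [14],
and U^T v = (7).
Solve U^T U · c = U^T v for the coefficients: c = (1/2). The projection is proj_W(v) = U c.
Check: (v - proj_W(v)) · u_1 = 0  (should be 0).
Result: proj_W(v) = (-1/2, 3/2, 1).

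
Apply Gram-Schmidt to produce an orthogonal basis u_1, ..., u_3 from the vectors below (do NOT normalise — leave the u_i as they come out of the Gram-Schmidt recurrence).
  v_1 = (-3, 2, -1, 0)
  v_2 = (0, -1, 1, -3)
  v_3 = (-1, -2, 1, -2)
Orthogonal basis:
  u_1 = (-3, 2, -1, 0)
  u_2 = (-9/14, -4/7, 11/14, -3)
  u_3 = (-26/29, -36/29, 6/29, 14/29)

Apply the Gram-Schmidt recurrence
  u_1 = v_1
  u_i = v_i − Σ_{j<i} ((v_i · u_j) / (u_j · u_j)) · u_j.

Step by step this gives:
  u_1 = (-3, 2, -1, 0)
  u_2 = (-9/14, -4/7, 11/14, -3)
  u_3 = (-26/29, -36/29, 6/29, 14/29)

Orthogonality check:
  u_2 · u_1 = 0 (should be 0)
  u_3 · u_1 = 0 (should be 0)
  u_3 · u_2 = 0 (should be 0)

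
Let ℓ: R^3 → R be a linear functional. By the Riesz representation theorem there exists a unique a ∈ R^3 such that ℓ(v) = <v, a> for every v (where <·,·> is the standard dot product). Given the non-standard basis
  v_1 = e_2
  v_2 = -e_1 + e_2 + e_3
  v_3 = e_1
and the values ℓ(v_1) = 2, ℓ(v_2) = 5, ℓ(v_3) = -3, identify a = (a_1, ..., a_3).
a = (-3, 2, 0)

Write a = (a_1, ..., a_3) in the standard basis. For each basis vector v_i, ℓ(v_i) = <v_i, a> is a linear equation in the a_j's. Collect the n equations into a matrix system V a = ℓ, where row i of V is v_i (expressed in the standard basis). Since V is invertible (lower-triangular with 1s on the diagonal, up to permutation), solve by back-substitution:
  V =
[[0, 1, 0],
 [-1, 1, 1],
 [1, 0, 0]]
  V a = (2, 5, -3)
Solving gives a = (-3, 2, 0).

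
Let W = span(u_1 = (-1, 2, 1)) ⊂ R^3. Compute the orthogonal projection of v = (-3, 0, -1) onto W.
proj_W(v) = (-1/3, 2/3, 1/3)

Set up U = [u_1 | ... | u_1] ∈ R^(3×1). The projector onto W = col(U) is P = U (U^T U)^(-1) U^T.
Compute U^T U =
  [6],
and U^T v = (2).
Solve U^T U · c = U^T v for the coefficients: c = (1/3). The projection is proj_W(v) = U c.
Check: (v - proj_W(v)) · u_1 = 0  (should be 0).
Result: proj_W(v) = (-1/3, 2/3, 1/3).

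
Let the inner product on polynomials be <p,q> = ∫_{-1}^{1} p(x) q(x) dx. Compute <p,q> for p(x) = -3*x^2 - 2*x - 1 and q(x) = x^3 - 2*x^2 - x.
<p,q> = 64/15

Expand the product: p(x)·q(x) = -3*x^5 + 4*x^4 + 6*x^3 + 4*x^2 + x.
∫_{-1}^{1} of each monomial x^k gives [2/(k+1) if k even, 0 if k odd]. Integrating term-by-term (or equivalently evaluating the antiderivative F(x) = -x^6/2 + 4*x^5/5 + 3*x^4/2 + 4*x^3/3 + x^2/2 at the endpoints):
  F(1) − F(−1) = 109/30 − (-19/30) = 64/15.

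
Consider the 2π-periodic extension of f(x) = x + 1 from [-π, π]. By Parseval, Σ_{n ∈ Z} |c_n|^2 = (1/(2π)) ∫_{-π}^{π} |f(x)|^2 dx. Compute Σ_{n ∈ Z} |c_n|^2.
Σ |c_n|^2 = π^2/3 + 1

Expand and integrate term by term over [-π, π]:
  ∫ (x)^2 dx = 1·(2π^3/3); ∫ 2·1·(1)·x dx = 0 (odd integrand); ∫ 1^2 dx = 1·2π.
So (1/(2π)) ∫_{-π}^{π} (x + 1)^2 dx = 1π^2/3 + 1 = π^2/3 + 1.
Parseval ⇒ Σ |c_n|^2 = π^2/3 + 1.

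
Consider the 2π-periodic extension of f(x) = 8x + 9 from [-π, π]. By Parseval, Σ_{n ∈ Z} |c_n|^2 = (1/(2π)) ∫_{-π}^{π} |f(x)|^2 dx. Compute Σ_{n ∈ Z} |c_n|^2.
Σ |c_n|^2 = 64π^2/3 + 81

Expand and integrate term by term over [-π, π]:
  ∫ (8x)^2 dx = 64·(2π^3/3); ∫ 2·8·(9)·x dx = 0 (odd integrand); ∫ 9^2 dx = 81·2π.
So (1/(2π)) ∫_{-π}^{π} (8x + 9)^2 dx = 64π^2/3 + 81 = 64π^2/3 + 81.
Parseval ⇒ Σ |c_n|^2 = 64π^2/3 + 81.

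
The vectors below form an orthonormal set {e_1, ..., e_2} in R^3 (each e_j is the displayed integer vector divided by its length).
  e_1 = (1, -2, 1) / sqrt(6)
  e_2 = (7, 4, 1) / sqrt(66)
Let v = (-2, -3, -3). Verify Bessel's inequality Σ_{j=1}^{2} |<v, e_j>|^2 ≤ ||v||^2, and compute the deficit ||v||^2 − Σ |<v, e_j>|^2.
Σ |<v, e_j>|^2 = 142/11; ||v||^2 = 22; deficit = 100/11

Write each e_j = u_j / sqrt(<u_j, u_j>) where u_j is the displayed integer vector. Then <v, e_j> = <v, u_j> / sqrt(<u_j, u_j>), so |<v, e_j>|^2 = <v, u_j>^2 / <u_j, u_j>.
Coefficients: <v, e_1> = 1/sqrt(6), <v, e_2> = -29/sqrt(66).
Square and sum: Σ |<v, e_j>|^2 = 142/11.
Compute ||v||^2 = v·v = 22.
Deficit = 22 − 142/11 = 100/11 ≥ 0, confirming Bessel's inequality. (The deficit equals ||v − Σ <v,e_j> e_j||^2, the squared distance from v to span{e_j}.)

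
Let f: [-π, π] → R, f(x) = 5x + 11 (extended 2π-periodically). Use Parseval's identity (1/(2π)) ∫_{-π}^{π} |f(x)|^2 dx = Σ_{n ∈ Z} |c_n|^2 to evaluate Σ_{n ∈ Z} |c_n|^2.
Σ |c_n|^2 = 25π^2/3 + 121

Expand and integrate term by term over [-π, π]:
  ∫ (5x)^2 dx = 25·(2π^3/3); ∫ 2·5·(11)·x dx = 0 (odd integrand); ∫ 11^2 dx = 121·2π.
So (1/(2π)) ∫_{-π}^{π} (5x + 11)^2 dx = 25π^2/3 + 121 = 25π^2/3 + 121.
Parseval ⇒ Σ |c_n|^2 = 25π^2/3 + 121.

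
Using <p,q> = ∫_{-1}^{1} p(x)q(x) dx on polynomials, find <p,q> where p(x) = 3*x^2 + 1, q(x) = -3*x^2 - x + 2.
<p,q> = 12/5

Expand the product: p(x)·q(x) = -9*x^4 - 3*x^3 + 3*x^2 - x + 2.
∫_{-1}^{1} of each monomial x^k gives [2/(k+1) if k even, 0 if k odd]. Integrating term-by-term (or equivalently evaluating the antiderivative F(x) = -9*x^5/5 - 3*x^4/4 + x^3 - x^2/2 + 2*x at the endpoints):
  F(1) − F(−1) = -1/20 − (-49/20) = 12/5.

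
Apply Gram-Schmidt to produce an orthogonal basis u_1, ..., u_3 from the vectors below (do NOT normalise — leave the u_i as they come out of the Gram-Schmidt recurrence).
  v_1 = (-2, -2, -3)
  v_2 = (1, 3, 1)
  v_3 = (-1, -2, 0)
Orthogonal basis:
  u_1 = (-2, -2, -3)
  u_2 = (-5/17, 29/17, -16/17)
  u_3 = (-35/66, 5/66, 10/33)

Apply the Gram-Schmidt recurrence
  u_1 = v_1
  u_i = v_i − Σ_{j<i} ((v_i · u_j) / (u_j · u_j)) · u_j.

Step by step this gives:
  u_1 = (-2, -2, -3)
  u_2 = (-5/17, 29/17, -16/17)
  u_3 = (-35/66, 5/66, 10/33)

Orthogonality check:
  u_2 · u_1 = 0 (should be 0)
  u_3 · u_1 = 0 (should be 0)
  u_3 · u_2 = 0 (should be 0)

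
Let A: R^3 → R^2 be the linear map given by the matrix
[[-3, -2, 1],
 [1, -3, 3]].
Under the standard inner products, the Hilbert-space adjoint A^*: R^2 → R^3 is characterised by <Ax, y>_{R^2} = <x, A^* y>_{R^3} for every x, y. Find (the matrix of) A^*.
A^* = A^T =
[[-3, 1],
 [-2, -3],
 [1, 3]]

For real matrices with standard dot products, the defining identity <Ax, y> = <x, A^* y> gives (Ax)^T y = x^T (A^*) y, i.e. x^T A^T y = x^T (A^*) y. Since this holds for all x, y, we must have A^* = A^T. Therefore
A^* =
[[-3, 1],
 [-2, -3],
 [1, 3]].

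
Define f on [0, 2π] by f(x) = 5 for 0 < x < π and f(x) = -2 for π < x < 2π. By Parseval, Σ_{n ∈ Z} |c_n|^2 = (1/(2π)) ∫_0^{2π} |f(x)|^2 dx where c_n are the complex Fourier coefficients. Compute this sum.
Σ |c_n|^2 = 29/2

Parseval equates the L^2 energy of f (normalised by 1/(2π)) with the ℓ^2 sum of its Fourier coefficients: (1/(2π)) ∫_0^{2π} |f|^2 = Σ |c_n|^2.
Compute the left side: (1/(2π)) [∫_0^π 5^2 dx + ∫_π^{2π} (-2)^2 dx] = (1/(2π)) · (25π + 4π) = (25 + 4)/2 = 29/2.
So Σ_{n ∈ Z} |c_n|^2 = 29/2.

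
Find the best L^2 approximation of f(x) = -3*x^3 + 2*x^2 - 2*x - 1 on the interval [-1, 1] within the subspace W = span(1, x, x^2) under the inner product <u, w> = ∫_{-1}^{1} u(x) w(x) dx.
g(x) = 2*x^2 - 19*x/5 - 1

The best approximation g ∈ W is the orthogonal projection of f onto W. Writing g = a_0 + a_1 x + a_2 x^2, the coefficients solve the normal equations G · a = b where
  G_{ij} = <φ_i, φ_j> and b_i = <f, φ_i>, with φ_0 = 1, φ_1 = x, φ_2 = x^2.
G =
  [2, 0, 2/3]
  [0, 2/3, 0]
  [2/3, 0, 2/5],
b = (-2/3, -38/15, 2/15).
Solving gives a_0 = -1, a_1 = -19/5, a_2 = 2, so
  g(x) = 2*x^2 - 19*x/5 - 1.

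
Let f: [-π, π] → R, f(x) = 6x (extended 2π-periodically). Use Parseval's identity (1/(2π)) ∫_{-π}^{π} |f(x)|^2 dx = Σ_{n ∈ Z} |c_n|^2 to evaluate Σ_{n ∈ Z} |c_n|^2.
Σ |c_n|^2 = 12π^2

Expand and integrate term by term over [-π, π]:
  ∫ (6x)^2 dx = 36·(2π^3/3); ∫ 2·6·(0)·x dx = 0 (odd integrand); ∫ 0^2 dx = 0·2π.
So (1/(2π)) ∫_{-π}^{π} (6x)^2 dx = 36π^2/3 + 0 = 12π^2.
Parseval ⇒ Σ |c_n|^2 = 12π^2.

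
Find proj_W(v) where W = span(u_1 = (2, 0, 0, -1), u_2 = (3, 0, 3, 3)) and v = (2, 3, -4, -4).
proj_W(v) = (11/7, 0, -19/7, -34/7)

Set up U = [u_1 | ... | u_2] ∈ R^(4×2). The projector onto W = col(U) is P = U (U^T U)^(-1) U^T.
Compute U^T U =
  [5, 3]
  [3, 27],
and U^T v = (8, -18).
Solve U^T U · c = U^T v for the coefficients: c = (15/7, -19/21). The projection is proj_W(v) = U c.
Check: (v - proj_W(v)) · u_1 = 0  (should be 0).
Check: (v - proj_W(v)) · u_2 = 0  (should be 0).
Result: proj_W(v) = (11/7, 0, -19/7, -34/7).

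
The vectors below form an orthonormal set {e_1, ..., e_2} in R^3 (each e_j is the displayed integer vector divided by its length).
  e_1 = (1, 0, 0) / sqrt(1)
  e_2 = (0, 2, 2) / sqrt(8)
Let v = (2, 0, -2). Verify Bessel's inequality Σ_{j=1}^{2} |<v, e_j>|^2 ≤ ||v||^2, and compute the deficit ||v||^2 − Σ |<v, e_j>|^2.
Σ |<v, e_j>|^2 = 6; ||v||^2 = 8; deficit = 2

Write each e_j = u_j / sqrt(<u_j, u_j>) where u_j is the displayed integer vector. Then <v, e_j> = <v, u_j> / sqrt(<u_j, u_j>), so |<v, e_j>|^2 = <v, u_j>^2 / <u_j, u_j>.
Coefficients: <v, e_1> = 2/sqrt(1), <v, e_2> = -4/sqrt(8).
Square and sum: Σ |<v, e_j>|^2 = 6.
Compute ||v||^2 = v·v = 8.
Deficit = 8 − 6 = 2 ≥ 0, confirming Bessel's inequality. (The deficit equals ||v − Σ <v,e_j> e_j||^2, the squared distance from v to span{e_j}.)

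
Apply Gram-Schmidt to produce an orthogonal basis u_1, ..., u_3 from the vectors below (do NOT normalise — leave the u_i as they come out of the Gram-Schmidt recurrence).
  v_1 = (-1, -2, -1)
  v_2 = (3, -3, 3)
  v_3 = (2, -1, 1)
Orthogonal basis:
  u_1 = (-1, -2, -1)
  u_2 = (3, -3, 3)
  u_3 = (1/2, 0, -1/2)

Apply the Gram-Schmidt recurrence
  u_1 = v_1
  u_i = v_i − Σ_{j<i} ((v_i · u_j) / (u_j · u_j)) · u_j.

Step by step this gives:
  u_1 = (-1, -2, -1)
  u_2 = (3, -3, 3)
  u_3 = (1/2, 0, -1/2)

Orthogonality check:
  u_2 · u_1 = 0 (should be 0)
  u_3 · u_1 = 0 (should be 0)
  u_3 · u_2 = 0 (should be 0)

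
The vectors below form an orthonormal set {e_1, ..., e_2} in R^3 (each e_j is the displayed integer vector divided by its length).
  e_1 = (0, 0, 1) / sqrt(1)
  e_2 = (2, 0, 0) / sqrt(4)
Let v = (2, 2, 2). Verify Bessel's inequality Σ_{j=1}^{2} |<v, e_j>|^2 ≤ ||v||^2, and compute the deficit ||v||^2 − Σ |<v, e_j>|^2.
Σ |<v, e_j>|^2 = 8; ||v||^2 = 12; deficit = 4

Write each e_j = u_j / sqrt(<u_j, u_j>) where u_j is the displayed integer vector. Then <v, e_j> = <v, u_j> / sqrt(<u_j, u_j>), so |<v, e_j>|^2 = <v, u_j>^2 / <u_j, u_j>.
Coefficients: <v, e_1> = 2/sqrt(1), <v, e_2> = 4/sqrt(4).
Square and sum: Σ |<v, e_j>|^2 = 8.
Compute ||v||^2 = v·v = 12.
Deficit = 12 − 8 = 4 ≥ 0, confirming Bessel's inequality. (The deficit equals ||v − Σ <v,e_j> e_j||^2, the squared distance from v to span{e_j}.)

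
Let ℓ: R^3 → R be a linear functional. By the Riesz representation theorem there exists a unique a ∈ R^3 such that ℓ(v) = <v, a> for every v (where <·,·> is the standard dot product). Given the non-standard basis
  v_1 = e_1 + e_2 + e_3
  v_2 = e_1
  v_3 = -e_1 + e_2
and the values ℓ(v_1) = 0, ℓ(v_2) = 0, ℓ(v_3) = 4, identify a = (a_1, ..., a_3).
a = (0, 4, -4)

Write a = (a_1, ..., a_3) in the standard basis. For each basis vector v_i, ℓ(v_i) = <v_i, a> is a linear equation in the a_j's. Collect the n equations into a matrix system V a = ℓ, where row i of V is v_i (expressed in the standard basis). Since V is invertible (lower-triangular with 1s on the diagonal, up to permutation), solve by back-substitution:
  V =
[[1, 1, 1],
 [1, 0, 0],
 [-1, 1, 0]]
  V a = (0, 0, 4)
Solving gives a = (0, 4, -4).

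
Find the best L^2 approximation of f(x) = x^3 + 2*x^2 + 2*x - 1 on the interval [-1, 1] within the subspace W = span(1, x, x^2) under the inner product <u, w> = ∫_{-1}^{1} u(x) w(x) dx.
g(x) = 2*x^2 + 13*x/5 - 1

The best approximation g ∈ W is the orthogonal projection of f onto W. Writing g = a_0 + a_1 x + a_2 x^2, the coefficients solve the normal equations G · a = b where
  G_{ij} = <φ_i, φ_j> and b_i = <f, φ_i>, with φ_0 = 1, φ_1 = x, φ_2 = x^2.
G =
  [2, 0, 2/3]
  [0, 2/3, 0]
  [2/3, 0, 2/5],
b = (-2/3, 26/15, 2/15).
Solving gives a_0 = -1, a_1 = 13/5, a_2 = 2, so
  g(x) = 2*x^2 + 13*x/5 - 1.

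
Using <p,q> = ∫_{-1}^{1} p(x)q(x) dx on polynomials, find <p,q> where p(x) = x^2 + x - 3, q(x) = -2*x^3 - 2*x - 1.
<p,q> = 16/5

Expand the product: p(x)·q(x) = -2*x^5 - 2*x^4 + 4*x^3 - 3*x^2 + 5*x + 3.
∫_{-1}^{1} of each monomial x^k gives [2/(k+1) if k even, 0 if k odd]. Integrating term-by-term (or equivalently evaluating the antiderivative F(x) = -x^6/3 - 2*x^5/5 + x^4 - x^3 + 5*x^2/2 + 3*x at the endpoints):
  F(1) − F(−1) = 143/30 − (47/30) = 16/5.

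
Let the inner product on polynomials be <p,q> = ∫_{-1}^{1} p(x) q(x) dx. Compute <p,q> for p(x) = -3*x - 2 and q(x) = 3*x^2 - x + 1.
<p,q> = -6

Expand the product: p(x)·q(x) = -9*x^3 - 3*x^2 - x - 2.
∫_{-1}^{1} of each monomial x^k gives [2/(k+1) if k even, 0 if k odd]. Integrating term-by-term (or equivalently evaluating the antiderivative F(x) = -9*x^4/4 - x^3 - x^2/2 - 2*x at the endpoints):
  F(1) − F(−1) = -23/4 − (1/4) = -6.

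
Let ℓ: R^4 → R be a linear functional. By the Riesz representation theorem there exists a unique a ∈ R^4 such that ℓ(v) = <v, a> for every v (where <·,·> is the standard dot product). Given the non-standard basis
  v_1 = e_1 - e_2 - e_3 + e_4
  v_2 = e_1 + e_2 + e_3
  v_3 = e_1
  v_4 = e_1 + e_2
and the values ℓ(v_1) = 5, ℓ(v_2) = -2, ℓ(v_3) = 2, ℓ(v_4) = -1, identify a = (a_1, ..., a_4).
a = (2, -3, -1, -1)

Write a = (a_1, ..., a_4) in the standard basis. For each basis vector v_i, ℓ(v_i) = <v_i, a> is a linear equation in the a_j's. Collect the n equations into a matrix system V a = ℓ, where row i of V is v_i (expressed in the standard basis). Since V is invertible (lower-triangular with 1s on the diagonal, up to permutation), solve by back-substitution:
  V =
[[1, -1, -1, 1],
 [1, 1, 1, 0],
 [1, 0, 0, 0],
 [1, 1, 0, 0]]
  V a = (5, -2, 2, -1)
Solving gives a = (2, -3, -1, -1).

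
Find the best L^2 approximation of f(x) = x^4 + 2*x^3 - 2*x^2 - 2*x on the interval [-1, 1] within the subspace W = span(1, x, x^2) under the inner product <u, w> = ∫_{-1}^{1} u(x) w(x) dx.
g(x) = -8*x^2/7 - 4*x/5 - 3/35

The best approximation g ∈ W is the orthogonal projection of f onto W. Writing g = a_0 + a_1 x + a_2 x^2, the coefficients solve the normal equations G · a = b where
  G_{ij} = <φ_i, φ_j> and b_i = <f, φ_i>, with φ_0 = 1, φ_1 = x, φ_2 = x^2.
G =
  [2, 0, 2/3]
  [0, 2/3, 0]
  [2/3, 0, 2/5],
b = (-14/15, -8/15, -18/35).
Solving gives a_0 = -3/35, a_1 = -4/5, a_2 = -8/7, so
  g(x) = -8*x^2/7 - 4*x/5 - 3/35.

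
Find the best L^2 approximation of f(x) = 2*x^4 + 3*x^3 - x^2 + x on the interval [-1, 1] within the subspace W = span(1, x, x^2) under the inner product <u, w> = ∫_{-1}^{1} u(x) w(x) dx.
g(x) = 5*x^2/7 + 14*x/5 - 6/35

The best approximation g ∈ W is the orthogonal projection of f onto W. Writing g = a_0 + a_1 x + a_2 x^2, the coefficients solve the normal equations G · a = b where
  G_{ij} = <φ_i, φ_j> and b_i = <f, φ_i>, with φ_0 = 1, φ_1 = x, φ_2 = x^2.
G =
  [2, 0, 2/3]
  [0, 2/3, 0]
  [2/3, 0, 2/5],
b = (2/15, 28/15, 6/35).
Solving gives a_0 = -6/35, a_1 = 14/5, a_2 = 5/7, so
  g(x) = 5*x^2/7 + 14*x/5 - 6/35.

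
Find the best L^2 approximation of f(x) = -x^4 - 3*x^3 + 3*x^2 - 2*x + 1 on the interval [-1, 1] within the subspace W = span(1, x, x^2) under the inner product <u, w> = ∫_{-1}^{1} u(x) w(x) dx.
g(x) = 15*x^2/7 - 19*x/5 + 38/35

The best approximation g ∈ W is the orthogonal projection of f onto W. Writing g = a_0 + a_1 x + a_2 x^2, the coefficients solve the normal equations G · a = b where
  G_{ij} = <φ_i, φ_j> and b_i = <f, φ_i>, with φ_0 = 1, φ_1 = x, φ_2 = x^2.
G =
  [2, 0, 2/3]
  [0, 2/3, 0]
  [2/3, 0, 2/5],
b = (18/5, -38/15, 166/105).
Solving gives a_0 = 38/35, a_1 = -19/5, a_2 = 15/7, so
  g(x) = 15*x^2/7 - 19*x/5 + 38/35.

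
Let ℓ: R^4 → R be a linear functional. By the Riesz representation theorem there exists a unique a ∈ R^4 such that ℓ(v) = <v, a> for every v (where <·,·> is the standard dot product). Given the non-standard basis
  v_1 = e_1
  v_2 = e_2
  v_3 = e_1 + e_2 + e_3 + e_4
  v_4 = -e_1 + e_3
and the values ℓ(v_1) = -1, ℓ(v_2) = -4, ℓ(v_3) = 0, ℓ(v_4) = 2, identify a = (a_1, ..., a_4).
a = (-1, -4, 1, 4)

Write a = (a_1, ..., a_4) in the standard basis. For each basis vector v_i, ℓ(v_i) = <v_i, a> is a linear equation in the a_j's. Collect the n equations into a matrix system V a = ℓ, where row i of V is v_i (expressed in the standard basis). Since V is invertible (lower-triangular with 1s on the diagonal, up to permutation), solve by back-substitution:
  V =
[[1, 0, 0, 0],
 [0, 1, 0, 0],
 [1, 1, 1, 1],
 [-1, 0, 1, 0]]
  V a = (-1, -4, 0, 2)
Solving gives a = (-1, -4, 1, 4).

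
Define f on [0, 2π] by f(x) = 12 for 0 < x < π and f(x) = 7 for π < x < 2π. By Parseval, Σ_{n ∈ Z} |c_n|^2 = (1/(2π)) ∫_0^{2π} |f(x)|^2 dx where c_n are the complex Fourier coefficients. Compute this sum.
Σ |c_n|^2 = 193/2

Parseval equates the L^2 energy of f (normalised by 1/(2π)) with the ℓ^2 sum of its Fourier coefficients: (1/(2π)) ∫_0^{2π} |f|^2 = Σ |c_n|^2.
Compute the left side: (1/(2π)) [∫_0^π 12^2 dx + ∫_π^{2π} 7^2 dx] = (1/(2π)) · (144π + 49π) = (144 + 49)/2 = 193/2.
So Σ_{n ∈ Z} |c_n|^2 = 193/2.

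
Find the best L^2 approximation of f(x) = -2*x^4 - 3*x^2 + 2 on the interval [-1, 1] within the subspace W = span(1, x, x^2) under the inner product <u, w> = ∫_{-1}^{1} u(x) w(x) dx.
g(x) = 76/35 - 33*x^2/7

The best approximation g ∈ W is the orthogonal projection of f onto W. Writing g = a_0 + a_1 x + a_2 x^2, the coefficients solve the normal equations G · a = b where
  G_{ij} = <φ_i, φ_j> and b_i = <f, φ_i>, with φ_0 = 1, φ_1 = x, φ_2 = x^2.
G =
  [2, 0, 2/3]
  [0, 2/3, 0]
  [2/3, 0, 2/5],
b = (6/5, 0, -46/105).
Solving gives a_0 = 76/35, a_1 = 0, a_2 = -33/7, so
  g(x) = 76/35 - 33*x^2/7.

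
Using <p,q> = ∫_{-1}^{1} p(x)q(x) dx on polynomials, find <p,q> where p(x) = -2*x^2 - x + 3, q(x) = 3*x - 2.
<p,q> = -34/3

Expand the product: p(x)·q(x) = -6*x^3 + x^2 + 11*x - 6.
∫_{-1}^{1} of each monomial x^k gives [2/(k+1) if k even, 0 if k odd]. Integrating term-by-term (or equivalently evaluating the antiderivative F(x) = -3*x^4/2 + x^3/3 + 11*x^2/2 - 6*x at the endpoints):
  F(1) − F(−1) = -5/3 − (29/3) = -34/3.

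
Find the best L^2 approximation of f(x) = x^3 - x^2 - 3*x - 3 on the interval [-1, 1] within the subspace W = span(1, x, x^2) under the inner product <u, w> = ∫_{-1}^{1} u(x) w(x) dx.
g(x) = -x^2 - 12*x/5 - 3

The best approximation g ∈ W is the orthogonal projection of f onto W. Writing g = a_0 + a_1 x + a_2 x^2, the coefficients solve the normal equations G · a = b where
  G_{ij} = <φ_i, φ_j> and b_i = <f, φ_i>, with φ_0 = 1, φ_1 = x, φ_2 = x^2.
G =
  [2, 0, 2/3]
  [0, 2/3, 0]
  [2/3, 0, 2/5],
b = (-20/3, -8/5, -12/5).
Solving gives a_0 = -3, a_1 = -12/5, a_2 = -1, so
  g(x) = -x^2 - 12*x/5 - 3.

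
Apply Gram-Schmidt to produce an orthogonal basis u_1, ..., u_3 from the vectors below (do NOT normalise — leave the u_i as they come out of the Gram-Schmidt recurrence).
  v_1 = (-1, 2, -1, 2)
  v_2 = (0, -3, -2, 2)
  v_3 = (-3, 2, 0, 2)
Orthogonal basis:
  u_1 = (-1, 2, -1, 2)
  u_2 = (0, -3, -2, 2)
  u_3 = (-19/10, -47/85, 147/170, 3/85)

Apply the Gram-Schmidt recurrence
  u_1 = v_1
  u_i = v_i − Σ_{j<i} ((v_i · u_j) / (u_j · u_j)) · u_j.

Step by step this gives:
  u_1 = (-1, 2, -1, 2)
  u_2 = (0, -3, -2, 2)
  u_3 = (-19/10, -47/85, 147/170, 3/85)

Orthogonality check:
  u_2 · u_1 = 0 (should be 0)
  u_3 · u_1 = 0 (should be 0)
  u_3 · u_2 = 0 (should be 0)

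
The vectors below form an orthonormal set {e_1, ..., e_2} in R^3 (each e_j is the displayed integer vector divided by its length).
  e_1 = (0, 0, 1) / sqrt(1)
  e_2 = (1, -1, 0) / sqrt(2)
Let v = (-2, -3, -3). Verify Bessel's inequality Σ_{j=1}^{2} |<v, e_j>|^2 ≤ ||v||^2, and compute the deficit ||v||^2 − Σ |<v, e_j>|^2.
Σ |<v, e_j>|^2 = 19/2; ||v||^2 = 22; deficit = 25/2

Write each e_j = u_j / sqrt(<u_j, u_j>) where u_j is the displayed integer vector. Then <v, e_j> = <v, u_j> / sqrt(<u_j, u_j>), so |<v, e_j>|^2 = <v, u_j>^2 / <u_j, u_j>.
Coefficients: <v, e_1> = -3/sqrt(1), <v, e_2> = 1/sqrt(2).
Square and sum: Σ |<v, e_j>|^2 = 19/2.
Compute ||v||^2 = v·v = 22.
Deficit = 22 − 19/2 = 25/2 ≥ 0, confirming Bessel's inequality. (The deficit equals ||v − Σ <v,e_j> e_j||^2, the squared distance from v to span{e_j}.)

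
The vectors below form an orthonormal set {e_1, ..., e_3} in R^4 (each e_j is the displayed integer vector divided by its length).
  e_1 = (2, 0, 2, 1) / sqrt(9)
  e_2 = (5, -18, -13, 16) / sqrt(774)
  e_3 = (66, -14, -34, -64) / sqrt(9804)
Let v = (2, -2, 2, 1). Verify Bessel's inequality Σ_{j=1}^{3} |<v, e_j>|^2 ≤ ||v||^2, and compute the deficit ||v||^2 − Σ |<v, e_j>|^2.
Σ |<v, e_j>|^2 = 613/57; ||v||^2 = 13; deficit = 128/57

Write each e_j = u_j / sqrt(<u_j, u_j>) where u_j is the displayed integer vector. Then <v, e_j> = <v, u_j> / sqrt(<u_j, u_j>), so |<v, e_j>|^2 = <v, u_j>^2 / <u_j, u_j>.
Coefficients: <v, e_1> = 9/sqrt(9), <v, e_2> = 36/sqrt(774), <v, e_3> = 28/sqrt(9804).
Square and sum: Σ |<v, e_j>|^2 = 613/57.
Compute ||v||^2 = v·v = 13.
Deficit = 13 − 613/57 = 128/57 ≥ 0, confirming Bessel's inequality. (The deficit equals ||v − Σ <v,e_j> e_j||^2, the squared distance from v to span{e_j}.)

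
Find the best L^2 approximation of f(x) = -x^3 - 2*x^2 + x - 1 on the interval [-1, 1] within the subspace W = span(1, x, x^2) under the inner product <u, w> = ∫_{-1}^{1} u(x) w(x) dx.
g(x) = -2*x^2 + 2*x/5 - 1

The best approximation g ∈ W is the orthogonal projection of f onto W. Writing g = a_0 + a_1 x + a_2 x^2, the coefficients solve the normal equations G · a = b where
  G_{ij} = <φ_i, φ_j> and b_i = <f, φ_i>, with φ_0 = 1, φ_1 = x, φ_2 = x^2.
G =
  [2, 0, 2/3]
  [0, 2/3, 0]
  [2/3, 0, 2/5],
b = (-10/3, 4/15, -22/15).
Solving gives a_0 = -1, a_1 = 2/5, a_2 = -2, so
  g(x) = -2*x^2 + 2*x/5 - 1.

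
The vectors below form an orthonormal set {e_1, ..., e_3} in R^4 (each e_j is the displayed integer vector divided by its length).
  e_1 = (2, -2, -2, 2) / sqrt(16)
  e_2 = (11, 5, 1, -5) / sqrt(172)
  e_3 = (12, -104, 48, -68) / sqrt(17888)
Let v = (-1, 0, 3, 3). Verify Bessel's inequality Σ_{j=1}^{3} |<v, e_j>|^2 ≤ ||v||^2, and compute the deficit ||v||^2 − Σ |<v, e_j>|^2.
Σ |<v, e_j>|^2 = 47/13; ||v||^2 = 19; deficit = 200/13

Write each e_j = u_j / sqrt(<u_j, u_j>) where u_j is the displayed integer vector. Then <v, e_j> = <v, u_j> / sqrt(<u_j, u_j>), so |<v, e_j>|^2 = <v, u_j>^2 / <u_j, u_j>.
Coefficients: <v, e_1> = -2/sqrt(16), <v, e_2> = -23/sqrt(172), <v, e_3> = -72/sqrt(17888).
Square and sum: Σ |<v, e_j>|^2 = 47/13.
Compute ||v||^2 = v·v = 19.
Deficit = 19 − 47/13 = 200/13 ≥ 0, confirming Bessel's inequality. (The deficit equals ||v − Σ <v,e_j> e_j||^2, the squared distance from v to span{e_j}.)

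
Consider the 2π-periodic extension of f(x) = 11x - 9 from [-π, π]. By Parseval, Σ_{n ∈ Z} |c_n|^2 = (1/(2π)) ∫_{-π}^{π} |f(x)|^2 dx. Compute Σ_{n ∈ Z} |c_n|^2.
Σ |c_n|^2 = 121π^2/3 + 81

Expand and integrate term by term over [-π, π]:
  ∫ (11x)^2 dx = 121·(2π^3/3); ∫ 2·11·(-9)·x dx = 0 (odd integrand); ∫ (-9)^2 dx = 81·2π.
So (1/(2π)) ∫_{-π}^{π} (11x - 9)^2 dx = 121π^2/3 + 81 = 121π^2/3 + 81.
Parseval ⇒ Σ |c_n|^2 = 121π^2/3 + 81.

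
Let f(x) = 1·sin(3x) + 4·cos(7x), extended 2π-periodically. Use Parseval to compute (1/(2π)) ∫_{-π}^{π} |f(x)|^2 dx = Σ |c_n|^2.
Σ |c_n|^2 = 17/2

Expand |f|^2 and use orthogonality of {sin(nx), cos(mx)} on [-π, π]:
  ∫_{-π}^{π} sin(nx)^2 dx = π, ∫ cos(mx)^2 dx = π, and cross terms integrate to 0.
So ∫_{-π}^{π} f(x)^2 dx = 1^2 · π + 4^2 · π = (1 + 16)π.
Divide by 2π: (1 + 16)/2 = 17/2.
By Parseval, this equals Σ |c_n|^2.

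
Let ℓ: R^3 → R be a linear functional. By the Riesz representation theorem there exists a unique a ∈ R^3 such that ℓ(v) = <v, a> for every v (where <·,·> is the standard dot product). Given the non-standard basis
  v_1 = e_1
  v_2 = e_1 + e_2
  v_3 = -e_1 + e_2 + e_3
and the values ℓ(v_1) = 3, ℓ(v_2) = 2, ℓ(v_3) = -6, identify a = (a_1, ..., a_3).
a = (3, -1, -2)

Write a = (a_1, ..., a_3) in the standard basis. For each basis vector v_i, ℓ(v_i) = <v_i, a> is a linear equation in the a_j's. Collect the n equations into a matrix system V a = ℓ, where row i of V is v_i (expressed in the standard basis). Since V is invertible (lower-triangular with 1s on the diagonal, up to permutation), solve by back-substitution:
  V =
[[1, 0, 0],
 [1, 1, 0],
 [-1, 1, 1]]
  V a = (3, 2, -6)
Solving gives a = (3, -1, -2).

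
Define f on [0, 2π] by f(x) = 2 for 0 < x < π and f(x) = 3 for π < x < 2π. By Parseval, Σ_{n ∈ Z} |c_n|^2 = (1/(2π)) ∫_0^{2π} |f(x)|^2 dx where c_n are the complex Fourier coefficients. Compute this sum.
Σ |c_n|^2 = 13/2

Parseval equates the L^2 energy of f (normalised by 1/(2π)) with the ℓ^2 sum of its Fourier coefficients: (1/(2π)) ∫_0^{2π} |f|^2 = Σ |c_n|^2.
Compute the left side: (1/(2π)) [∫_0^π 2^2 dx + ∫_π^{2π} 3^2 dx] = (1/(2π)) · (4π + 9π) = (4 + 9)/2 = 13/2.
So Σ_{n ∈ Z} |c_n|^2 = 13/2.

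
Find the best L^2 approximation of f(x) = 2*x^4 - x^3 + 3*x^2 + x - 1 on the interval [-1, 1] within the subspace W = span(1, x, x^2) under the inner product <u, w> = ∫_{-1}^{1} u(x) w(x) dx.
g(x) = 33*x^2/7 + 2*x/5 - 41/35

The best approximation g ∈ W is the orthogonal projection of f onto W. Writing g = a_0 + a_1 x + a_2 x^2, the coefficients solve the normal equations G · a = b where
  G_{ij} = <φ_i, φ_j> and b_i = <f, φ_i>, with φ_0 = 1, φ_1 = x, φ_2 = x^2.
G =
  [2, 0, 2/3]
  [0, 2/3, 0]
  [2/3, 0, 2/5],
b = (4/5, 4/15, 116/105).
Solving gives a_0 = -41/35, a_1 = 2/5, a_2 = 33/7, so
  g(x) = 33*x^2/7 + 2*x/5 - 41/35.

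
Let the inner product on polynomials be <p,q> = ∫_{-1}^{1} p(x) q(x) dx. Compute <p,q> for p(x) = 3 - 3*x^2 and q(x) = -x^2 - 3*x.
<p,q> = -4/5

Expand the product: p(x)·q(x) = 3*x^4 + 9*x^3 - 3*x^2 - 9*x.
∫_{-1}^{1} of each monomial x^k gives [2/(k+1) if k even, 0 if k odd]. Integrating term-by-term (or equivalently evaluating the antiderivative F(x) = 3*x^5/5 + 9*x^4/4 - x^3 - 9*x^2/2 at the endpoints):
  F(1) − F(−1) = -53/20 − (-37/20) = -4/5.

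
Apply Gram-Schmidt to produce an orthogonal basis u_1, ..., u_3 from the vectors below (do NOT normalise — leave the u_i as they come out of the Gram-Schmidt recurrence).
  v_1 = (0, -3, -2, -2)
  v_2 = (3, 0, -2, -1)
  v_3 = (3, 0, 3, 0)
Orthogonal basis:
  u_1 = (0, -3, -2, -2)
  u_2 = (3, 18/17, -22/17, -5/17)
  u_3 = (345/202, -153/101, 288/101, -117/202)

Apply the Gram-Schmidt recurrence
  u_1 = v_1
  u_i = v_i − Σ_{j<i} ((v_i · u_j) / (u_j · u_j)) · u_j.

Step by step this gives:
  u_1 = (0, -3, -2, -2)
  u_2 = (3, 18/17, -22/17, -5/17)
  u_3 = (345/202, -153/101, 288/101, -117/202)

Orthogonality check:
  u_2 · u_1 = 0 (should be 0)
  u_3 · u_1 = 0 (should be 0)
  u_3 · u_2 = 0 (should be 0)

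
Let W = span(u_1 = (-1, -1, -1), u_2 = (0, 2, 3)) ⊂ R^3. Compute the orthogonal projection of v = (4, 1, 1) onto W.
proj_W(v) = (53/14, 23/14, 4/7)

Set up U = [u_1 | ... | u_2] ∈ R^(3×2). The projector onto W = col(U) is P = U (U^T U)^(-1) U^T.
Compute U^T U =
  [3, -5]
  [-5, 13],
and U^T v = (-6, 5).
Solve U^T U · c = U^T v for the coefficients: c = (-53/14, -15/14). The projection is proj_W(v) = U c.
Check: (v - proj_W(v)) · u_1 = 0  (should be 0).
Check: (v - proj_W(v)) · u_2 = 0  (should be 0).
Result: proj_W(v) = (53/14, 23/14, 4/7).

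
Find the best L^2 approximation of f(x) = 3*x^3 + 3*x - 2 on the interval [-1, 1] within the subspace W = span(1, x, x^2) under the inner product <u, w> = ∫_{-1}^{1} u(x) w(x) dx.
g(x) = 24*x/5 - 2

The best approximation g ∈ W is the orthogonal projection of f onto W. Writing g = a_0 + a_1 x + a_2 x^2, the coefficients solve the normal equations G · a = b where
  G_{ij} = <φ_i, φ_j> and b_i = <f, φ_i>, with φ_0 = 1, φ_1 = x, φ_2 = x^2.
G =
  [2, 0, 2/3]
  [0, 2/3, 0]
  [2/3, 0, 2/5],
b = (-4, 16/5, -4/3).
Solving gives a_0 = -2, a_1 = 24/5, a_2 = 0, so
  g(x) = 24*x/5 - 2.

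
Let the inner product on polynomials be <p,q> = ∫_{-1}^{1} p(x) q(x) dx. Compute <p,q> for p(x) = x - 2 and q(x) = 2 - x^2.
<p,q> = -20/3

Expand the product: p(x)·q(x) = -x^3 + 2*x^2 + 2*x - 4.
∫_{-1}^{1} of each monomial x^k gives [2/(k+1) if k even, 0 if k odd]. Integrating term-by-term (or equivalently evaluating the antiderivative F(x) = -x^4/4 + 2*x^3/3 + x^2 - 4*x at the endpoints):
  F(1) − F(−1) = -31/12 − (49/12) = -20/3.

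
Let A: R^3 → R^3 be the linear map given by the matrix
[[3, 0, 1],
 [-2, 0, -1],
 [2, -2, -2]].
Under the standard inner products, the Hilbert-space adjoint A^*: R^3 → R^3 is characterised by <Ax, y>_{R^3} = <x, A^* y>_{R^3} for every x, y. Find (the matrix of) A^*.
A^* = A^T =
[[3, -2, 2],
 [0, 0, -2],
 [1, -1, -2]]

For real matrices with standard dot products, the defining identity <Ax, y> = <x, A^* y> gives (Ax)^T y = x^T (A^*) y, i.e. x^T A^T y = x^T (A^*) y. Since this holds for all x, y, we must have A^* = A^T. Therefore
A^* =
[[3, -2, 2],
 [0, 0, -2],
 [1, -1, -2]].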